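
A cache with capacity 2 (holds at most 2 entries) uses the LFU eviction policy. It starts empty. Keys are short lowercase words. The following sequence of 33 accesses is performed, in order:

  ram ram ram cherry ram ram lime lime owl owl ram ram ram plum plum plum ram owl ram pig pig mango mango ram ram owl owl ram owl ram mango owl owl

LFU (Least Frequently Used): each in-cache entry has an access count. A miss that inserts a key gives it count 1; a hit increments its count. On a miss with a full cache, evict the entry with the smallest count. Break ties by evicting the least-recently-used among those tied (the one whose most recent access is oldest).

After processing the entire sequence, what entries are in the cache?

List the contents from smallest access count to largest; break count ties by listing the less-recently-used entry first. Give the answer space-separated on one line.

LFU simulation (capacity=2):
  1. access ram: MISS. Cache: [ram(c=1)]
  2. access ram: HIT, count now 2. Cache: [ram(c=2)]
  3. access ram: HIT, count now 3. Cache: [ram(c=3)]
  4. access cherry: MISS. Cache: [cherry(c=1) ram(c=3)]
  5. access ram: HIT, count now 4. Cache: [cherry(c=1) ram(c=4)]
  6. access ram: HIT, count now 5. Cache: [cherry(c=1) ram(c=5)]
  7. access lime: MISS, evict cherry(c=1). Cache: [lime(c=1) ram(c=5)]
  8. access lime: HIT, count now 2. Cache: [lime(c=2) ram(c=5)]
  9. access owl: MISS, evict lime(c=2). Cache: [owl(c=1) ram(c=5)]
  10. access owl: HIT, count now 2. Cache: [owl(c=2) ram(c=5)]
  11. access ram: HIT, count now 6. Cache: [owl(c=2) ram(c=6)]
  12. access ram: HIT, count now 7. Cache: [owl(c=2) ram(c=7)]
  13. access ram: HIT, count now 8. Cache: [owl(c=2) ram(c=8)]
  14. access plum: MISS, evict owl(c=2). Cache: [plum(c=1) ram(c=8)]
  15. access plum: HIT, count now 2. Cache: [plum(c=2) ram(c=8)]
  16. access plum: HIT, count now 3. Cache: [plum(c=3) ram(c=8)]
  17. access ram: HIT, count now 9. Cache: [plum(c=3) ram(c=9)]
  18. access owl: MISS, evict plum(c=3). Cache: [owl(c=1) ram(c=9)]
  19. access ram: HIT, count now 10. Cache: [owl(c=1) ram(c=10)]
  20. access pig: MISS, evict owl(c=1). Cache: [pig(c=1) ram(c=10)]
  21. access pig: HIT, count now 2. Cache: [pig(c=2) ram(c=10)]
  22. access mango: MISS, evict pig(c=2). Cache: [mango(c=1) ram(c=10)]
  23. access mango: HIT, count now 2. Cache: [mango(c=2) ram(c=10)]
  24. access ram: HIT, count now 11. Cache: [mango(c=2) ram(c=11)]
  25. access ram: HIT, count now 12. Cache: [mango(c=2) ram(c=12)]
  26. access owl: MISS, evict mango(c=2). Cache: [owl(c=1) ram(c=12)]
  27. access owl: HIT, count now 2. Cache: [owl(c=2) ram(c=12)]
  28. access ram: HIT, count now 13. Cache: [owl(c=2) ram(c=13)]
  29. access owl: HIT, count now 3. Cache: [owl(c=3) ram(c=13)]
  30. access ram: HIT, count now 14. Cache: [owl(c=3) ram(c=14)]
  31. access mango: MISS, evict owl(c=3). Cache: [mango(c=1) ram(c=14)]
  32. access owl: MISS, evict mango(c=1). Cache: [owl(c=1) ram(c=14)]
  33. access owl: HIT, count now 2. Cache: [owl(c=2) ram(c=14)]
Total: 22 hits, 11 misses, 9 evictions

Answer: owl ram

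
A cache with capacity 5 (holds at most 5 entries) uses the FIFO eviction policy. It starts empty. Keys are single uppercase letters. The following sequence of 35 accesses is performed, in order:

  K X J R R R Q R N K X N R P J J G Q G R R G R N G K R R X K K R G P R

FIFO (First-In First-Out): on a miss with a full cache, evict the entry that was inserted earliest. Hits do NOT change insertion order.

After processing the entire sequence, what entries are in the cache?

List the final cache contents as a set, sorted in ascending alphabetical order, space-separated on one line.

FIFO simulation (capacity=5):
  1. access K: MISS. Cache (old->new): [K]
  2. access X: MISS. Cache (old->new): [K X]
  3. access J: MISS. Cache (old->new): [K X J]
  4. access R: MISS. Cache (old->new): [K X J R]
  5. access R: HIT. Cache (old->new): [K X J R]
  6. access R: HIT. Cache (old->new): [K X J R]
  7. access Q: MISS. Cache (old->new): [K X J R Q]
  8. access R: HIT. Cache (old->new): [K X J R Q]
  9. access N: MISS, evict K. Cache (old->new): [X J R Q N]
  10. access K: MISS, evict X. Cache (old->new): [J R Q N K]
  11. access X: MISS, evict J. Cache (old->new): [R Q N K X]
  12. access N: HIT. Cache (old->new): [R Q N K X]
  13. access R: HIT. Cache (old->new): [R Q N K X]
  14. access P: MISS, evict R. Cache (old->new): [Q N K X P]
  15. access J: MISS, evict Q. Cache (old->new): [N K X P J]
  16. access J: HIT. Cache (old->new): [N K X P J]
  17. access G: MISS, evict N. Cache (old->new): [K X P J G]
  18. access Q: MISS, evict K. Cache (old->new): [X P J G Q]
  19. access G: HIT. Cache (old->new): [X P J G Q]
  20. access R: MISS, evict X. Cache (old->new): [P J G Q R]
  21. access R: HIT. Cache (old->new): [P J G Q R]
  22. access G: HIT. Cache (old->new): [P J G Q R]
  23. access R: HIT. Cache (old->new): [P J G Q R]
  24. access N: MISS, evict P. Cache (old->new): [J G Q R N]
  25. access G: HIT. Cache (old->new): [J G Q R N]
  26. access K: MISS, evict J. Cache (old->new): [G Q R N K]
  27. access R: HIT. Cache (old->new): [G Q R N K]
  28. access R: HIT. Cache (old->new): [G Q R N K]
  29. access X: MISS, evict G. Cache (old->new): [Q R N K X]
  30. access K: HIT. Cache (old->new): [Q R N K X]
  31. access K: HIT. Cache (old->new): [Q R N K X]
  32. access R: HIT. Cache (old->new): [Q R N K X]
  33. access G: MISS, evict Q. Cache (old->new): [R N K X G]
  34. access P: MISS, evict R. Cache (old->new): [N K X G P]
  35. access R: MISS, evict N. Cache (old->new): [K X G P R]
Total: 16 hits, 19 misses, 14 evictions

Answer: G K P R X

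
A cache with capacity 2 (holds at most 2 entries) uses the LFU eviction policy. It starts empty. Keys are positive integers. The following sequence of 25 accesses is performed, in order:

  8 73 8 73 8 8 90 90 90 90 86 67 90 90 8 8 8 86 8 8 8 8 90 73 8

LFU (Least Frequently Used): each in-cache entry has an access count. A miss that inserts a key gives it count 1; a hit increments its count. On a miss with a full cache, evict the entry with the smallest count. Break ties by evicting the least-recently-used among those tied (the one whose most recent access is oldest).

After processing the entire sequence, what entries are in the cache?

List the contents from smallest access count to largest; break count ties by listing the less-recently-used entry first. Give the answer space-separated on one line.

Answer: 8 90

Derivation:
LFU simulation (capacity=2):
  1. access 8: MISS. Cache: [8(c=1)]
  2. access 73: MISS. Cache: [8(c=1) 73(c=1)]
  3. access 8: HIT, count now 2. Cache: [73(c=1) 8(c=2)]
  4. access 73: HIT, count now 2. Cache: [8(c=2) 73(c=2)]
  5. access 8: HIT, count now 3. Cache: [73(c=2) 8(c=3)]
  6. access 8: HIT, count now 4. Cache: [73(c=2) 8(c=4)]
  7. access 90: MISS, evict 73(c=2). Cache: [90(c=1) 8(c=4)]
  8. access 90: HIT, count now 2. Cache: [90(c=2) 8(c=4)]
  9. access 90: HIT, count now 3. Cache: [90(c=3) 8(c=4)]
  10. access 90: HIT, count now 4. Cache: [8(c=4) 90(c=4)]
  11. access 86: MISS, evict 8(c=4). Cache: [86(c=1) 90(c=4)]
  12. access 67: MISS, evict 86(c=1). Cache: [67(c=1) 90(c=4)]
  13. access 90: HIT, count now 5. Cache: [67(c=1) 90(c=5)]
  14. access 90: HIT, count now 6. Cache: [67(c=1) 90(c=6)]
  15. access 8: MISS, evict 67(c=1). Cache: [8(c=1) 90(c=6)]
  16. access 8: HIT, count now 2. Cache: [8(c=2) 90(c=6)]
  17. access 8: HIT, count now 3. Cache: [8(c=3) 90(c=6)]
  18. access 86: MISS, evict 8(c=3). Cache: [86(c=1) 90(c=6)]
  19. access 8: MISS, evict 86(c=1). Cache: [8(c=1) 90(c=6)]
  20. access 8: HIT, count now 2. Cache: [8(c=2) 90(c=6)]
  21. access 8: HIT, count now 3. Cache: [8(c=3) 90(c=6)]
  22. access 8: HIT, count now 4. Cache: [8(c=4) 90(c=6)]
  23. access 90: HIT, count now 7. Cache: [8(c=4) 90(c=7)]
  24. access 73: MISS, evict 8(c=4). Cache: [73(c=1) 90(c=7)]
  25. access 8: MISS, evict 73(c=1). Cache: [8(c=1) 90(c=7)]
Total: 15 hits, 10 misses, 8 evictions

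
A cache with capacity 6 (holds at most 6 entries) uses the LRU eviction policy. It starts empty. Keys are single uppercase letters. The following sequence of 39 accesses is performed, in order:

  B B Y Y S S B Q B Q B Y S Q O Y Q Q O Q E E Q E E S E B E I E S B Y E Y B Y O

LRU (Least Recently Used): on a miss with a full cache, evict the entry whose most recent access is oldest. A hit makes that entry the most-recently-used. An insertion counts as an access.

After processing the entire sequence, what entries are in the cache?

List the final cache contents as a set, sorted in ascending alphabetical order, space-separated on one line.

Answer: B E I O S Y

Derivation:
LRU simulation (capacity=6):
  1. access B: MISS. Cache (LRU->MRU): [B]
  2. access B: HIT. Cache (LRU->MRU): [B]
  3. access Y: MISS. Cache (LRU->MRU): [B Y]
  4. access Y: HIT. Cache (LRU->MRU): [B Y]
  5. access S: MISS. Cache (LRU->MRU): [B Y S]
  6. access S: HIT. Cache (LRU->MRU): [B Y S]
  7. access B: HIT. Cache (LRU->MRU): [Y S B]
  8. access Q: MISS. Cache (LRU->MRU): [Y S B Q]
  9. access B: HIT. Cache (LRU->MRU): [Y S Q B]
  10. access Q: HIT. Cache (LRU->MRU): [Y S B Q]
  11. access B: HIT. Cache (LRU->MRU): [Y S Q B]
  12. access Y: HIT. Cache (LRU->MRU): [S Q B Y]
  13. access S: HIT. Cache (LRU->MRU): [Q B Y S]
  14. access Q: HIT. Cache (LRU->MRU): [B Y S Q]
  15. access O: MISS. Cache (LRU->MRU): [B Y S Q O]
  16. access Y: HIT. Cache (LRU->MRU): [B S Q O Y]
  17. access Q: HIT. Cache (LRU->MRU): [B S O Y Q]
  18. access Q: HIT. Cache (LRU->MRU): [B S O Y Q]
  19. access O: HIT. Cache (LRU->MRU): [B S Y Q O]
  20. access Q: HIT. Cache (LRU->MRU): [B S Y O Q]
  21. access E: MISS. Cache (LRU->MRU): [B S Y O Q E]
  22. access E: HIT. Cache (LRU->MRU): [B S Y O Q E]
  23. access Q: HIT. Cache (LRU->MRU): [B S Y O E Q]
  24. access E: HIT. Cache (LRU->MRU): [B S Y O Q E]
  25. access E: HIT. Cache (LRU->MRU): [B S Y O Q E]
  26. access S: HIT. Cache (LRU->MRU): [B Y O Q E S]
  27. access E: HIT. Cache (LRU->MRU): [B Y O Q S E]
  28. access B: HIT. Cache (LRU->MRU): [Y O Q S E B]
  29. access E: HIT. Cache (LRU->MRU): [Y O Q S B E]
  30. access I: MISS, evict Y. Cache (LRU->MRU): [O Q S B E I]
  31. access E: HIT. Cache (LRU->MRU): [O Q S B I E]
  32. access S: HIT. Cache (LRU->MRU): [O Q B I E S]
  33. access B: HIT. Cache (LRU->MRU): [O Q I E S B]
  34. access Y: MISS, evict O. Cache (LRU->MRU): [Q I E S B Y]
  35. access E: HIT. Cache (LRU->MRU): [Q I S B Y E]
  36. access Y: HIT. Cache (LRU->MRU): [Q I S B E Y]
  37. access B: HIT. Cache (LRU->MRU): [Q I S E Y B]
  38. access Y: HIT. Cache (LRU->MRU): [Q I S E B Y]
  39. access O: MISS, evict Q. Cache (LRU->MRU): [I S E B Y O]
Total: 30 hits, 9 misses, 3 evictions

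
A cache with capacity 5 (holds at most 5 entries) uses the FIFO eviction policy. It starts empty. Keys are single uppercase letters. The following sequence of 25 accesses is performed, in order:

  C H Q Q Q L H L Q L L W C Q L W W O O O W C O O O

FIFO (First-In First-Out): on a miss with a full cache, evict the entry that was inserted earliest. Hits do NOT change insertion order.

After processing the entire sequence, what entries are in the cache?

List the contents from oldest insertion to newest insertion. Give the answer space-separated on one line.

FIFO simulation (capacity=5):
  1. access C: MISS. Cache (old->new): [C]
  2. access H: MISS. Cache (old->new): [C H]
  3. access Q: MISS. Cache (old->new): [C H Q]
  4. access Q: HIT. Cache (old->new): [C H Q]
  5. access Q: HIT. Cache (old->new): [C H Q]
  6. access L: MISS. Cache (old->new): [C H Q L]
  7. access H: HIT. Cache (old->new): [C H Q L]
  8. access L: HIT. Cache (old->new): [C H Q L]
  9. access Q: HIT. Cache (old->new): [C H Q L]
  10. access L: HIT. Cache (old->new): [C H Q L]
  11. access L: HIT. Cache (old->new): [C H Q L]
  12. access W: MISS. Cache (old->new): [C H Q L W]
  13. access C: HIT. Cache (old->new): [C H Q L W]
  14. access Q: HIT. Cache (old->new): [C H Q L W]
  15. access L: HIT. Cache (old->new): [C H Q L W]
  16. access W: HIT. Cache (old->new): [C H Q L W]
  17. access W: HIT. Cache (old->new): [C H Q L W]
  18. access O: MISS, evict C. Cache (old->new): [H Q L W O]
  19. access O: HIT. Cache (old->new): [H Q L W O]
  20. access O: HIT. Cache (old->new): [H Q L W O]
  21. access W: HIT. Cache (old->new): [H Q L W O]
  22. access C: MISS, evict H. Cache (old->new): [Q L W O C]
  23. access O: HIT. Cache (old->new): [Q L W O C]
  24. access O: HIT. Cache (old->new): [Q L W O C]
  25. access O: HIT. Cache (old->new): [Q L W O C]
Total: 18 hits, 7 misses, 2 evictions

Answer: Q L W O C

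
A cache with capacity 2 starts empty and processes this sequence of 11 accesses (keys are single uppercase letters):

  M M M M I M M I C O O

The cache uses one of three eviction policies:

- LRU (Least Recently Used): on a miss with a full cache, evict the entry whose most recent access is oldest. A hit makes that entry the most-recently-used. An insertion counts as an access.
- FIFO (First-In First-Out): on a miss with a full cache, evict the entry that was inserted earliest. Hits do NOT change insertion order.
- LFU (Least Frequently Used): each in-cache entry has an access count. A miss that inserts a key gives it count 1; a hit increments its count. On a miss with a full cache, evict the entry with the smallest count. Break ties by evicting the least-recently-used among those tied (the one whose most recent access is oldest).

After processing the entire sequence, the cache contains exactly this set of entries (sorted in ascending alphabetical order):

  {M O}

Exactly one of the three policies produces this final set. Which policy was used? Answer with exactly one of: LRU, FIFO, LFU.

Answer: LFU

Derivation:
Simulating under each policy and comparing final sets:
  LRU: final set = {C O} -> differs
  FIFO: final set = {C O} -> differs
  LFU: final set = {M O} -> MATCHES target
Only LFU produces the target set.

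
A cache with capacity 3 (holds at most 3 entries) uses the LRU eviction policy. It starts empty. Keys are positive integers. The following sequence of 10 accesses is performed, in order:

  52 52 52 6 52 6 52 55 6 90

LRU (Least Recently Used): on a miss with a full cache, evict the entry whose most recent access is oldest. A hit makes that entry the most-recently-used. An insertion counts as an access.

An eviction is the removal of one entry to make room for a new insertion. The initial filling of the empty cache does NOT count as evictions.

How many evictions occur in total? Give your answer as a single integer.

LRU simulation (capacity=3):
  1. access 52: MISS. Cache (LRU->MRU): [52]
  2. access 52: HIT. Cache (LRU->MRU): [52]
  3. access 52: HIT. Cache (LRU->MRU): [52]
  4. access 6: MISS. Cache (LRU->MRU): [52 6]
  5. access 52: HIT. Cache (LRU->MRU): [6 52]
  6. access 6: HIT. Cache (LRU->MRU): [52 6]
  7. access 52: HIT. Cache (LRU->MRU): [6 52]
  8. access 55: MISS. Cache (LRU->MRU): [6 52 55]
  9. access 6: HIT. Cache (LRU->MRU): [52 55 6]
  10. access 90: MISS, evict 52. Cache (LRU->MRU): [55 6 90]
Total: 6 hits, 4 misses, 1 evictions

Answer: 1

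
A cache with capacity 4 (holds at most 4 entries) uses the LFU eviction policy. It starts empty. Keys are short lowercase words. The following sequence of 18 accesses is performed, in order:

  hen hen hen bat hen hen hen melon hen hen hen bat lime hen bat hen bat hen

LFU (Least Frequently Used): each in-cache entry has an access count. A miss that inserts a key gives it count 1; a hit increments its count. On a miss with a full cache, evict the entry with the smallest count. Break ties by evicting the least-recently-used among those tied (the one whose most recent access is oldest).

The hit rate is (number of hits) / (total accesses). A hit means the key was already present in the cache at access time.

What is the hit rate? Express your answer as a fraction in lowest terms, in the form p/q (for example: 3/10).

Answer: 7/9

Derivation:
LFU simulation (capacity=4):
  1. access hen: MISS. Cache: [hen(c=1)]
  2. access hen: HIT, count now 2. Cache: [hen(c=2)]
  3. access hen: HIT, count now 3. Cache: [hen(c=3)]
  4. access bat: MISS. Cache: [bat(c=1) hen(c=3)]
  5. access hen: HIT, count now 4. Cache: [bat(c=1) hen(c=4)]
  6. access hen: HIT, count now 5. Cache: [bat(c=1) hen(c=5)]
  7. access hen: HIT, count now 6. Cache: [bat(c=1) hen(c=6)]
  8. access melon: MISS. Cache: [bat(c=1) melon(c=1) hen(c=6)]
  9. access hen: HIT, count now 7. Cache: [bat(c=1) melon(c=1) hen(c=7)]
  10. access hen: HIT, count now 8. Cache: [bat(c=1) melon(c=1) hen(c=8)]
  11. access hen: HIT, count now 9. Cache: [bat(c=1) melon(c=1) hen(c=9)]
  12. access bat: HIT, count now 2. Cache: [melon(c=1) bat(c=2) hen(c=9)]
  13. access lime: MISS. Cache: [melon(c=1) lime(c=1) bat(c=2) hen(c=9)]
  14. access hen: HIT, count now 10. Cache: [melon(c=1) lime(c=1) bat(c=2) hen(c=10)]
  15. access bat: HIT, count now 3. Cache: [melon(c=1) lime(c=1) bat(c=3) hen(c=10)]
  16. access hen: HIT, count now 11. Cache: [melon(c=1) lime(c=1) bat(c=3) hen(c=11)]
  17. access bat: HIT, count now 4. Cache: [melon(c=1) lime(c=1) bat(c=4) hen(c=11)]
  18. access hen: HIT, count now 12. Cache: [melon(c=1) lime(c=1) bat(c=4) hen(c=12)]
Total: 14 hits, 4 misses, 0 evictions

Hit rate = 14/18 = 7/9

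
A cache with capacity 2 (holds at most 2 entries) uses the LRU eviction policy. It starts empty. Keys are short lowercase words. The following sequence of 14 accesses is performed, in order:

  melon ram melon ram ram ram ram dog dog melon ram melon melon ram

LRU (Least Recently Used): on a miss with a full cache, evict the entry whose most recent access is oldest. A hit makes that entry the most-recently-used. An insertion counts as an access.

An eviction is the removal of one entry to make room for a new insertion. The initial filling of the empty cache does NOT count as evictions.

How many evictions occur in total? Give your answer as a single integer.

Answer: 3

Derivation:
LRU simulation (capacity=2):
  1. access melon: MISS. Cache (LRU->MRU): [melon]
  2. access ram: MISS. Cache (LRU->MRU): [melon ram]
  3. access melon: HIT. Cache (LRU->MRU): [ram melon]
  4. access ram: HIT. Cache (LRU->MRU): [melon ram]
  5. access ram: HIT. Cache (LRU->MRU): [melon ram]
  6. access ram: HIT. Cache (LRU->MRU): [melon ram]
  7. access ram: HIT. Cache (LRU->MRU): [melon ram]
  8. access dog: MISS, evict melon. Cache (LRU->MRU): [ram dog]
  9. access dog: HIT. Cache (LRU->MRU): [ram dog]
  10. access melon: MISS, evict ram. Cache (LRU->MRU): [dog melon]
  11. access ram: MISS, evict dog. Cache (LRU->MRU): [melon ram]
  12. access melon: HIT. Cache (LRU->MRU): [ram melon]
  13. access melon: HIT. Cache (LRU->MRU): [ram melon]
  14. access ram: HIT. Cache (LRU->MRU): [melon ram]
Total: 9 hits, 5 misses, 3 evictions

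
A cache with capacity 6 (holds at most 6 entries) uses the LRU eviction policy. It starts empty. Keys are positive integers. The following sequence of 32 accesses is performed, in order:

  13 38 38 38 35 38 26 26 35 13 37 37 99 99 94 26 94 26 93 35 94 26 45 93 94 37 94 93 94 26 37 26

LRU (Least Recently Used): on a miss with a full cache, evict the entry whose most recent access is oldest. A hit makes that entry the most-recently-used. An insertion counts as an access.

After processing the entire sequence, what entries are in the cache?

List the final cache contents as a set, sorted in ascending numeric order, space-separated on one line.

LRU simulation (capacity=6):
  1. access 13: MISS. Cache (LRU->MRU): [13]
  2. access 38: MISS. Cache (LRU->MRU): [13 38]
  3. access 38: HIT. Cache (LRU->MRU): [13 38]
  4. access 38: HIT. Cache (LRU->MRU): [13 38]
  5. access 35: MISS. Cache (LRU->MRU): [13 38 35]
  6. access 38: HIT. Cache (LRU->MRU): [13 35 38]
  7. access 26: MISS. Cache (LRU->MRU): [13 35 38 26]
  8. access 26: HIT. Cache (LRU->MRU): [13 35 38 26]
  9. access 35: HIT. Cache (LRU->MRU): [13 38 26 35]
  10. access 13: HIT. Cache (LRU->MRU): [38 26 35 13]
  11. access 37: MISS. Cache (LRU->MRU): [38 26 35 13 37]
  12. access 37: HIT. Cache (LRU->MRU): [38 26 35 13 37]
  13. access 99: MISS. Cache (LRU->MRU): [38 26 35 13 37 99]
  14. access 99: HIT. Cache (LRU->MRU): [38 26 35 13 37 99]
  15. access 94: MISS, evict 38. Cache (LRU->MRU): [26 35 13 37 99 94]
  16. access 26: HIT. Cache (LRU->MRU): [35 13 37 99 94 26]
  17. access 94: HIT. Cache (LRU->MRU): [35 13 37 99 26 94]
  18. access 26: HIT. Cache (LRU->MRU): [35 13 37 99 94 26]
  19. access 93: MISS, evict 35. Cache (LRU->MRU): [13 37 99 94 26 93]
  20. access 35: MISS, evict 13. Cache (LRU->MRU): [37 99 94 26 93 35]
  21. access 94: HIT. Cache (LRU->MRU): [37 99 26 93 35 94]
  22. access 26: HIT. Cache (LRU->MRU): [37 99 93 35 94 26]
  23. access 45: MISS, evict 37. Cache (LRU->MRU): [99 93 35 94 26 45]
  24. access 93: HIT. Cache (LRU->MRU): [99 35 94 26 45 93]
  25. access 94: HIT. Cache (LRU->MRU): [99 35 26 45 93 94]
  26. access 37: MISS, evict 99. Cache (LRU->MRU): [35 26 45 93 94 37]
  27. access 94: HIT. Cache (LRU->MRU): [35 26 45 93 37 94]
  28. access 93: HIT. Cache (LRU->MRU): [35 26 45 37 94 93]
  29. access 94: HIT. Cache (LRU->MRU): [35 26 45 37 93 94]
  30. access 26: HIT. Cache (LRU->MRU): [35 45 37 93 94 26]
  31. access 37: HIT. Cache (LRU->MRU): [35 45 93 94 26 37]
  32. access 26: HIT. Cache (LRU->MRU): [35 45 93 94 37 26]
Total: 21 hits, 11 misses, 5 evictions

Answer: 26 35 37 45 93 94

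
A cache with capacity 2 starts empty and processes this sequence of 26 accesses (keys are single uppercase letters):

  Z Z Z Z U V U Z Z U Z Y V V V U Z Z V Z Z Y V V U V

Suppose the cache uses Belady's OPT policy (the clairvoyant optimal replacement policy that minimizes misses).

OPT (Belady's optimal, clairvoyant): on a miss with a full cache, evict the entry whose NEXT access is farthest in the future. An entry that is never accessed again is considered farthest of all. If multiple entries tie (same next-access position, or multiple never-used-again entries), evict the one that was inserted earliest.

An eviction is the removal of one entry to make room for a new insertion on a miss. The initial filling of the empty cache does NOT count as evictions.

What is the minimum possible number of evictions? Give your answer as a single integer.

Answer: 7

Derivation:
OPT (Belady) simulation (capacity=2):
  1. access Z: MISS. Cache: [Z]
  2. access Z: HIT. Next use of Z: step 3. Cache: [Z]
  3. access Z: HIT. Next use of Z: step 4. Cache: [Z]
  4. access Z: HIT. Next use of Z: step 8. Cache: [Z]
  5. access U: MISS. Cache: [Z U]
  6. access V: MISS, evict Z (next use: step 8). Cache: [U V]
  7. access U: HIT. Next use of U: step 10. Cache: [U V]
  8. access Z: MISS, evict V (next use: step 13). Cache: [U Z]
  9. access Z: HIT. Next use of Z: step 11. Cache: [U Z]
  10. access U: HIT. Next use of U: step 16. Cache: [U Z]
  11. access Z: HIT. Next use of Z: step 17. Cache: [U Z]
  12. access Y: MISS, evict Z (next use: step 17). Cache: [U Y]
  13. access V: MISS, evict Y (next use: step 22). Cache: [U V]
  14. access V: HIT. Next use of V: step 15. Cache: [U V]
  15. access V: HIT. Next use of V: step 19. Cache: [U V]
  16. access U: HIT. Next use of U: step 25. Cache: [U V]
  17. access Z: MISS, evict U (next use: step 25). Cache: [V Z]
  18. access Z: HIT. Next use of Z: step 20. Cache: [V Z]
  19. access V: HIT. Next use of V: step 23. Cache: [V Z]
  20. access Z: HIT. Next use of Z: step 21. Cache: [V Z]
  21. access Z: HIT. Next use of Z: never. Cache: [V Z]
  22. access Y: MISS, evict Z (next use: never). Cache: [V Y]
  23. access V: HIT. Next use of V: step 24. Cache: [V Y]
  24. access V: HIT. Next use of V: step 26. Cache: [V Y]
  25. access U: MISS, evict Y (next use: never). Cache: [V U]
  26. access V: HIT. Next use of V: never. Cache: [V U]
Total: 17 hits, 9 misses, 7 evictions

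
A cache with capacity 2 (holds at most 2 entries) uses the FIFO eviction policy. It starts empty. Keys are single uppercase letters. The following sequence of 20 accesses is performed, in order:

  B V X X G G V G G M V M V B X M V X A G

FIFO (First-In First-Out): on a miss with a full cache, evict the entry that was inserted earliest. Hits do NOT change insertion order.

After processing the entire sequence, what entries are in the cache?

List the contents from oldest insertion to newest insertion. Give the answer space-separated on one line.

Answer: A G

Derivation:
FIFO simulation (capacity=2):
  1. access B: MISS. Cache (old->new): [B]
  2. access V: MISS. Cache (old->new): [B V]
  3. access X: MISS, evict B. Cache (old->new): [V X]
  4. access X: HIT. Cache (old->new): [V X]
  5. access G: MISS, evict V. Cache (old->new): [X G]
  6. access G: HIT. Cache (old->new): [X G]
  7. access V: MISS, evict X. Cache (old->new): [G V]
  8. access G: HIT. Cache (old->new): [G V]
  9. access G: HIT. Cache (old->new): [G V]
  10. access M: MISS, evict G. Cache (old->new): [V M]
  11. access V: HIT. Cache (old->new): [V M]
  12. access M: HIT. Cache (old->new): [V M]
  13. access V: HIT. Cache (old->new): [V M]
  14. access B: MISS, evict V. Cache (old->new): [M B]
  15. access X: MISS, evict M. Cache (old->new): [B X]
  16. access M: MISS, evict B. Cache (old->new): [X M]
  17. access V: MISS, evict X. Cache (old->new): [M V]
  18. access X: MISS, evict M. Cache (old->new): [V X]
  19. access A: MISS, evict V. Cache (old->new): [X A]
  20. access G: MISS, evict X. Cache (old->new): [A G]
Total: 7 hits, 13 misses, 11 evictions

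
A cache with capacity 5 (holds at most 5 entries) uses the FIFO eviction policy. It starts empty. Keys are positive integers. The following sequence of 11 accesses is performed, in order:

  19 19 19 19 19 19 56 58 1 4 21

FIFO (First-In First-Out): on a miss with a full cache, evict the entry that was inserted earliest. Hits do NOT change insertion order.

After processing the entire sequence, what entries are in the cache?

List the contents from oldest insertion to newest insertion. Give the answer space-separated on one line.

FIFO simulation (capacity=5):
  1. access 19: MISS. Cache (old->new): [19]
  2. access 19: HIT. Cache (old->new): [19]
  3. access 19: HIT. Cache (old->new): [19]
  4. access 19: HIT. Cache (old->new): [19]
  5. access 19: HIT. Cache (old->new): [19]
  6. access 19: HIT. Cache (old->new): [19]
  7. access 56: MISS. Cache (old->new): [19 56]
  8. access 58: MISS. Cache (old->new): [19 56 58]
  9. access 1: MISS. Cache (old->new): [19 56 58 1]
  10. access 4: MISS. Cache (old->new): [19 56 58 1 4]
  11. access 21: MISS, evict 19. Cache (old->new): [56 58 1 4 21]
Total: 5 hits, 6 misses, 1 evictions

Answer: 56 58 1 4 21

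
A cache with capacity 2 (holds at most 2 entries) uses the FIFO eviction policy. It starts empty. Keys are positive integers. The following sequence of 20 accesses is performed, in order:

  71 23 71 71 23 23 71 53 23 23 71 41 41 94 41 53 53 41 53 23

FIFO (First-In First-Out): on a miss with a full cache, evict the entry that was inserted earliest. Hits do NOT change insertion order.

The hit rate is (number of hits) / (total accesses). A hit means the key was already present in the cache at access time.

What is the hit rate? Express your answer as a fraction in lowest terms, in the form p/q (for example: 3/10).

Answer: 11/20

Derivation:
FIFO simulation (capacity=2):
  1. access 71: MISS. Cache (old->new): [71]
  2. access 23: MISS. Cache (old->new): [71 23]
  3. access 71: HIT. Cache (old->new): [71 23]
  4. access 71: HIT. Cache (old->new): [71 23]
  5. access 23: HIT. Cache (old->new): [71 23]
  6. access 23: HIT. Cache (old->new): [71 23]
  7. access 71: HIT. Cache (old->new): [71 23]
  8. access 53: MISS, evict 71. Cache (old->new): [23 53]
  9. access 23: HIT. Cache (old->new): [23 53]
  10. access 23: HIT. Cache (old->new): [23 53]
  11. access 71: MISS, evict 23. Cache (old->new): [53 71]
  12. access 41: MISS, evict 53. Cache (old->new): [71 41]
  13. access 41: HIT. Cache (old->new): [71 41]
  14. access 94: MISS, evict 71. Cache (old->new): [41 94]
  15. access 41: HIT. Cache (old->new): [41 94]
  16. access 53: MISS, evict 41. Cache (old->new): [94 53]
  17. access 53: HIT. Cache (old->new): [94 53]
  18. access 41: MISS, evict 94. Cache (old->new): [53 41]
  19. access 53: HIT. Cache (old->new): [53 41]
  20. access 23: MISS, evict 53. Cache (old->new): [41 23]
Total: 11 hits, 9 misses, 7 evictions

Hit rate = 11/20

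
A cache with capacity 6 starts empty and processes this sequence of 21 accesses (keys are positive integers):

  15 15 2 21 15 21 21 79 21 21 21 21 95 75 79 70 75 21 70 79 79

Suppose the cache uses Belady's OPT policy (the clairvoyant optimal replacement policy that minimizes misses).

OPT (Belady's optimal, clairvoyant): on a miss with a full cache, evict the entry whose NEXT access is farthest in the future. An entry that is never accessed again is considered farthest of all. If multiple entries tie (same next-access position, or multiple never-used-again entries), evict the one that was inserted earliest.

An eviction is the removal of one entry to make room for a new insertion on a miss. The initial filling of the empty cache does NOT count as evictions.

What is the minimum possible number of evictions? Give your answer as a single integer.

OPT (Belady) simulation (capacity=6):
  1. access 15: MISS. Cache: [15]
  2. access 15: HIT. Next use of 15: step 5. Cache: [15]
  3. access 2: MISS. Cache: [15 2]
  4. access 21: MISS. Cache: [15 2 21]
  5. access 15: HIT. Next use of 15: never. Cache: [15 2 21]
  6. access 21: HIT. Next use of 21: step 7. Cache: [15 2 21]
  7. access 21: HIT. Next use of 21: step 9. Cache: [15 2 21]
  8. access 79: MISS. Cache: [15 2 21 79]
  9. access 21: HIT. Next use of 21: step 10. Cache: [15 2 21 79]
  10. access 21: HIT. Next use of 21: step 11. Cache: [15 2 21 79]
  11. access 21: HIT. Next use of 21: step 12. Cache: [15 2 21 79]
  12. access 21: HIT. Next use of 21: step 18. Cache: [15 2 21 79]
  13. access 95: MISS. Cache: [15 2 21 79 95]
  14. access 75: MISS. Cache: [15 2 21 79 95 75]
  15. access 79: HIT. Next use of 79: step 20. Cache: [15 2 21 79 95 75]
  16. access 70: MISS, evict 15 (next use: never). Cache: [2 21 79 95 75 70]
  17. access 75: HIT. Next use of 75: never. Cache: [2 21 79 95 75 70]
  18. access 21: HIT. Next use of 21: never. Cache: [2 21 79 95 75 70]
  19. access 70: HIT. Next use of 70: never. Cache: [2 21 79 95 75 70]
  20. access 79: HIT. Next use of 79: step 21. Cache: [2 21 79 95 75 70]
  21. access 79: HIT. Next use of 79: never. Cache: [2 21 79 95 75 70]
Total: 14 hits, 7 misses, 1 evictions

Answer: 1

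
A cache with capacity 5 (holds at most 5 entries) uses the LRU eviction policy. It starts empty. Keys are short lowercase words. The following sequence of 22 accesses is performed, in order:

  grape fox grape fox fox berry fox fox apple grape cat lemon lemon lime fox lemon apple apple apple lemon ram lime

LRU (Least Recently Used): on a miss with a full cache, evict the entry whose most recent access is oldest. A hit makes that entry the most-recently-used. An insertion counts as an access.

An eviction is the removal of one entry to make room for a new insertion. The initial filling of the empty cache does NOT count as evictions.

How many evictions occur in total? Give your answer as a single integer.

Answer: 5

Derivation:
LRU simulation (capacity=5):
  1. access grape: MISS. Cache (LRU->MRU): [grape]
  2. access fox: MISS. Cache (LRU->MRU): [grape fox]
  3. access grape: HIT. Cache (LRU->MRU): [fox grape]
  4. access fox: HIT. Cache (LRU->MRU): [grape fox]
  5. access fox: HIT. Cache (LRU->MRU): [grape fox]
  6. access berry: MISS. Cache (LRU->MRU): [grape fox berry]
  7. access fox: HIT. Cache (LRU->MRU): [grape berry fox]
  8. access fox: HIT. Cache (LRU->MRU): [grape berry fox]
  9. access apple: MISS. Cache (LRU->MRU): [grape berry fox apple]
  10. access grape: HIT. Cache (LRU->MRU): [berry fox apple grape]
  11. access cat: MISS. Cache (LRU->MRU): [berry fox apple grape cat]
  12. access lemon: MISS, evict berry. Cache (LRU->MRU): [fox apple grape cat lemon]
  13. access lemon: HIT. Cache (LRU->MRU): [fox apple grape cat lemon]
  14. access lime: MISS, evict fox. Cache (LRU->MRU): [apple grape cat lemon lime]
  15. access fox: MISS, evict apple. Cache (LRU->MRU): [grape cat lemon lime fox]
  16. access lemon: HIT. Cache (LRU->MRU): [grape cat lime fox lemon]
  17. access apple: MISS, evict grape. Cache (LRU->MRU): [cat lime fox lemon apple]
  18. access apple: HIT. Cache (LRU->MRU): [cat lime fox lemon apple]
  19. access apple: HIT. Cache (LRU->MRU): [cat lime fox lemon apple]
  20. access lemon: HIT. Cache (LRU->MRU): [cat lime fox apple lemon]
  21. access ram: MISS, evict cat. Cache (LRU->MRU): [lime fox apple lemon ram]
  22. access lime: HIT. Cache (LRU->MRU): [fox apple lemon ram lime]
Total: 12 hits, 10 misses, 5 evictions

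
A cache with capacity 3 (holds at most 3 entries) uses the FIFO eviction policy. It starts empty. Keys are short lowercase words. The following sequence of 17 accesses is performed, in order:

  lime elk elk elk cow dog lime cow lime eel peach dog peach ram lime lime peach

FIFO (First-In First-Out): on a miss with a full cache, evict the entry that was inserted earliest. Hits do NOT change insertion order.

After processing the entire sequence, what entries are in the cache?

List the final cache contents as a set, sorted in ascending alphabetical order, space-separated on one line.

Answer: lime peach ram

Derivation:
FIFO simulation (capacity=3):
  1. access lime: MISS. Cache (old->new): [lime]
  2. access elk: MISS. Cache (old->new): [lime elk]
  3. access elk: HIT. Cache (old->new): [lime elk]
  4. access elk: HIT. Cache (old->new): [lime elk]
  5. access cow: MISS. Cache (old->new): [lime elk cow]
  6. access dog: MISS, evict lime. Cache (old->new): [elk cow dog]
  7. access lime: MISS, evict elk. Cache (old->new): [cow dog lime]
  8. access cow: HIT. Cache (old->new): [cow dog lime]
  9. access lime: HIT. Cache (old->new): [cow dog lime]
  10. access eel: MISS, evict cow. Cache (old->new): [dog lime eel]
  11. access peach: MISS, evict dog. Cache (old->new): [lime eel peach]
  12. access dog: MISS, evict lime. Cache (old->new): [eel peach dog]
  13. access peach: HIT. Cache (old->new): [eel peach dog]
  14. access ram: MISS, evict eel. Cache (old->new): [peach dog ram]
  15. access lime: MISS, evict peach. Cache (old->new): [dog ram lime]
  16. access lime: HIT. Cache (old->new): [dog ram lime]
  17. access peach: MISS, evict dog. Cache (old->new): [ram lime peach]
Total: 6 hits, 11 misses, 8 evictions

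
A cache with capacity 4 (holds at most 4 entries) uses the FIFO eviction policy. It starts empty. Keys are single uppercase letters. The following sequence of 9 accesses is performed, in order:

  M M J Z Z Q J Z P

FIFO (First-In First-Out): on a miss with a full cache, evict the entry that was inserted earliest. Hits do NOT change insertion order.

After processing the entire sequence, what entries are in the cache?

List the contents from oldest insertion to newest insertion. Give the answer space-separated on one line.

Answer: J Z Q P

Derivation:
FIFO simulation (capacity=4):
  1. access M: MISS. Cache (old->new): [M]
  2. access M: HIT. Cache (old->new): [M]
  3. access J: MISS. Cache (old->new): [M J]
  4. access Z: MISS. Cache (old->new): [M J Z]
  5. access Z: HIT. Cache (old->new): [M J Z]
  6. access Q: MISS. Cache (old->new): [M J Z Q]
  7. access J: HIT. Cache (old->new): [M J Z Q]
  8. access Z: HIT. Cache (old->new): [M J Z Q]
  9. access P: MISS, evict M. Cache (old->new): [J Z Q P]
Total: 4 hits, 5 misses, 1 evictions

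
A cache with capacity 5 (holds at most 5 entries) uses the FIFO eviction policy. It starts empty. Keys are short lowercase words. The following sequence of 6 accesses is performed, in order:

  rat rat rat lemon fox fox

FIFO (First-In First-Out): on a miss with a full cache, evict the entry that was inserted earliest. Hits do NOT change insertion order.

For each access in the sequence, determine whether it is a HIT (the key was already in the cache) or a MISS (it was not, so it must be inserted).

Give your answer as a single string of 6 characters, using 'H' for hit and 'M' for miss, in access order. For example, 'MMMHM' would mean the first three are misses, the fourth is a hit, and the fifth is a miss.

Answer: MHHMMH

Derivation:
FIFO simulation (capacity=5):
  1. access rat: MISS. Cache (old->new): [rat]
  2. access rat: HIT. Cache (old->new): [rat]
  3. access rat: HIT. Cache (old->new): [rat]
  4. access lemon: MISS. Cache (old->new): [rat lemon]
  5. access fox: MISS. Cache (old->new): [rat lemon fox]
  6. access fox: HIT. Cache (old->new): [rat lemon fox]
Total: 3 hits, 3 misses, 0 evictions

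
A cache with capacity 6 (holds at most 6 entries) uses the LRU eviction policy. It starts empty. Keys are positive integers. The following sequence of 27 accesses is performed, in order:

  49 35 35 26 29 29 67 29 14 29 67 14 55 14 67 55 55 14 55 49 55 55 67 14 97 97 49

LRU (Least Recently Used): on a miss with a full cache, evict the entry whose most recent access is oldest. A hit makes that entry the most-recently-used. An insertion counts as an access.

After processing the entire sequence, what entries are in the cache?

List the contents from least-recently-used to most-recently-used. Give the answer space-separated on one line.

Answer: 29 55 67 14 97 49

Derivation:
LRU simulation (capacity=6):
  1. access 49: MISS. Cache (LRU->MRU): [49]
  2. access 35: MISS. Cache (LRU->MRU): [49 35]
  3. access 35: HIT. Cache (LRU->MRU): [49 35]
  4. access 26: MISS. Cache (LRU->MRU): [49 35 26]
  5. access 29: MISS. Cache (LRU->MRU): [49 35 26 29]
  6. access 29: HIT. Cache (LRU->MRU): [49 35 26 29]
  7. access 67: MISS. Cache (LRU->MRU): [49 35 26 29 67]
  8. access 29: HIT. Cache (LRU->MRU): [49 35 26 67 29]
  9. access 14: MISS. Cache (LRU->MRU): [49 35 26 67 29 14]
  10. access 29: HIT. Cache (LRU->MRU): [49 35 26 67 14 29]
  11. access 67: HIT. Cache (LRU->MRU): [49 35 26 14 29 67]
  12. access 14: HIT. Cache (LRU->MRU): [49 35 26 29 67 14]
  13. access 55: MISS, evict 49. Cache (LRU->MRU): [35 26 29 67 14 55]
  14. access 14: HIT. Cache (LRU->MRU): [35 26 29 67 55 14]
  15. access 67: HIT. Cache (LRU->MRU): [35 26 29 55 14 67]
  16. access 55: HIT. Cache (LRU->MRU): [35 26 29 14 67 55]
  17. access 55: HIT. Cache (LRU->MRU): [35 26 29 14 67 55]
  18. access 14: HIT. Cache (LRU->MRU): [35 26 29 67 55 14]
  19. access 55: HIT. Cache (LRU->MRU): [35 26 29 67 14 55]
  20. access 49: MISS, evict 35. Cache (LRU->MRU): [26 29 67 14 55 49]
  21. access 55: HIT. Cache (LRU->MRU): [26 29 67 14 49 55]
  22. access 55: HIT. Cache (LRU->MRU): [26 29 67 14 49 55]
  23. access 67: HIT. Cache (LRU->MRU): [26 29 14 49 55 67]
  24. access 14: HIT. Cache (LRU->MRU): [26 29 49 55 67 14]
  25. access 97: MISS, evict 26. Cache (LRU->MRU): [29 49 55 67 14 97]
  26. access 97: HIT. Cache (LRU->MRU): [29 49 55 67 14 97]
  27. access 49: HIT. Cache (LRU->MRU): [29 55 67 14 97 49]
Total: 18 hits, 9 misses, 3 evictions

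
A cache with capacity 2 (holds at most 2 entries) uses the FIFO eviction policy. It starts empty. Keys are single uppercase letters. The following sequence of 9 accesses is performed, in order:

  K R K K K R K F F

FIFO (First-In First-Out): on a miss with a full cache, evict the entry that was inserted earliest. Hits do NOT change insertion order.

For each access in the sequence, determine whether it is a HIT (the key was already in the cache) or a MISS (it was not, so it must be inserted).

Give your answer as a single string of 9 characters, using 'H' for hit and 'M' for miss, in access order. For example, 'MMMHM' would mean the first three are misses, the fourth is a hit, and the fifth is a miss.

Answer: MMHHHHHMH

Derivation:
FIFO simulation (capacity=2):
  1. access K: MISS. Cache (old->new): [K]
  2. access R: MISS. Cache (old->new): [K R]
  3. access K: HIT. Cache (old->new): [K R]
  4. access K: HIT. Cache (old->new): [K R]
  5. access K: HIT. Cache (old->new): [K R]
  6. access R: HIT. Cache (old->new): [K R]
  7. access K: HIT. Cache (old->new): [K R]
  8. access F: MISS, evict K. Cache (old->new): [R F]
  9. access F: HIT. Cache (old->new): [R F]
Total: 6 hits, 3 misses, 1 evictions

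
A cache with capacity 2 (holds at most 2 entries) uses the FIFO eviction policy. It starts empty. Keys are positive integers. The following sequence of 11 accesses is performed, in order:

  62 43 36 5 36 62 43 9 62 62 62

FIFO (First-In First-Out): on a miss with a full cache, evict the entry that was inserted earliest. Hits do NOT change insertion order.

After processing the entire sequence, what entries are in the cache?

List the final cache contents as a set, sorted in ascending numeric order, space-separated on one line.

FIFO simulation (capacity=2):
  1. access 62: MISS. Cache (old->new): [62]
  2. access 43: MISS. Cache (old->new): [62 43]
  3. access 36: MISS, evict 62. Cache (old->new): [43 36]
  4. access 5: MISS, evict 43. Cache (old->new): [36 5]
  5. access 36: HIT. Cache (old->new): [36 5]
  6. access 62: MISS, evict 36. Cache (old->new): [5 62]
  7. access 43: MISS, evict 5. Cache (old->new): [62 43]
  8. access 9: MISS, evict 62. Cache (old->new): [43 9]
  9. access 62: MISS, evict 43. Cache (old->new): [9 62]
  10. access 62: HIT. Cache (old->new): [9 62]
  11. access 62: HIT. Cache (old->new): [9 62]
Total: 3 hits, 8 misses, 6 evictions

Answer: 9 62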